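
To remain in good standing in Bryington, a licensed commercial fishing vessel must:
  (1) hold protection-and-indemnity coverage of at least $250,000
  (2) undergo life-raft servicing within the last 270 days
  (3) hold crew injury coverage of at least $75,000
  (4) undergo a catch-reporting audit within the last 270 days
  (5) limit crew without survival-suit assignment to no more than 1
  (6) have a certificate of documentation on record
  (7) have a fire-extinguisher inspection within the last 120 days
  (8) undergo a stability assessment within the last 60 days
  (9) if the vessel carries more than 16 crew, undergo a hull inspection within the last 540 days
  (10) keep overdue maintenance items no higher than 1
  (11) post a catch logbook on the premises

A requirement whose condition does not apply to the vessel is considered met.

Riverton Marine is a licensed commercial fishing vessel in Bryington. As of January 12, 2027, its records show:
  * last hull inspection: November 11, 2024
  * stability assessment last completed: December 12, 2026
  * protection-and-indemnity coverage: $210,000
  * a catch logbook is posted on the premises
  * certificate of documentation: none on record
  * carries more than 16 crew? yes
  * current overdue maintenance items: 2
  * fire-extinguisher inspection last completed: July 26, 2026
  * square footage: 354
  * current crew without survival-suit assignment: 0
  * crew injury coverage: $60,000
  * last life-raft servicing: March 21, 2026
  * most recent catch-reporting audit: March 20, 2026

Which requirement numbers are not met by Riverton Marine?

1, 2, 3, 4, 6, 7, 9, 10

1. protection-and-indemnity coverage $210,000 < $250,000 → not met
2. life-raft servicing 297 days ago vs limit 270 → not met
3. crew injury coverage $60,000 < $75,000 → not met
4. catch-reporting audit 298 days ago vs limit 270 → not met
5. crew without survival-suit assignment 0 ≤ 1 → met
6. certificate of documentation absent → not met
7. fire-extinguisher inspection 170 days ago vs limit 120 → not met
8. stability assessment 31 days ago vs limit 60 → met
9. condition 'carries more than 16 crew' holds; hull inspection 792 days ago vs limit 540 → not met
10. overdue maintenance items 2 > 1 → not met
11. catch logbook present → met
Not met: 1, 2, 3, 4, 6, 7, 9, 10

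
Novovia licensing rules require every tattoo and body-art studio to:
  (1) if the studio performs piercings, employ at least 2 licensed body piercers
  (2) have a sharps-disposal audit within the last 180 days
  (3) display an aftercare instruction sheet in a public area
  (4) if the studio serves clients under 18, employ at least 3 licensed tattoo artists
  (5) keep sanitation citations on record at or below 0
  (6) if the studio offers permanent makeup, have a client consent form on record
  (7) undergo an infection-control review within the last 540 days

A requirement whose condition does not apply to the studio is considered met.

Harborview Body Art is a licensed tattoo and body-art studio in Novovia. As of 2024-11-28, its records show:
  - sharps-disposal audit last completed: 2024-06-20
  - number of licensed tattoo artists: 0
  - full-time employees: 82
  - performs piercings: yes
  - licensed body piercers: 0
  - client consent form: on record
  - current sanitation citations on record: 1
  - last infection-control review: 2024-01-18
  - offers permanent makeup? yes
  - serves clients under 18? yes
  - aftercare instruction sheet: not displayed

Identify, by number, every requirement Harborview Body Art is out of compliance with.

1, 3, 4, 5

1. condition 'performs piercings' holds; licensed body piercers 0 < 2 → not met
2. sharps-disposal audit 161 days ago vs limit 180 → met
3. aftercare instruction sheet absent → not met
4. condition 'serves clients under 18' holds; licensed tattoo artists 0 < 3 → not met
5. sanitation citations on record 1 > 0 → not met
6. condition 'offers permanent makeup' holds; client consent form present → met
7. infection-control review 315 days ago vs limit 540 → met
Not met: 1, 3, 4, 5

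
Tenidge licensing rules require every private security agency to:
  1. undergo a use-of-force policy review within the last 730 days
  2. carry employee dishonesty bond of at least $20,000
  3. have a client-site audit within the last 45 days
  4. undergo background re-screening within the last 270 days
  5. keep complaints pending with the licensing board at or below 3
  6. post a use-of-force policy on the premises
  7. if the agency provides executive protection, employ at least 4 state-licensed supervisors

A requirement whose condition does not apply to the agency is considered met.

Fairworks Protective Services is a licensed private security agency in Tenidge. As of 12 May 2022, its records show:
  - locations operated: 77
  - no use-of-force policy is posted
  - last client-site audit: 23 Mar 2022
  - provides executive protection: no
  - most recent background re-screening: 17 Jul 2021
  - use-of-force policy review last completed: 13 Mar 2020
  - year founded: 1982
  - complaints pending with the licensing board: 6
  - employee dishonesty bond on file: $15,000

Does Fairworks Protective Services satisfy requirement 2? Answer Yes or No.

No

2. employee dishonesty bond $15,000 < $20,000 → not met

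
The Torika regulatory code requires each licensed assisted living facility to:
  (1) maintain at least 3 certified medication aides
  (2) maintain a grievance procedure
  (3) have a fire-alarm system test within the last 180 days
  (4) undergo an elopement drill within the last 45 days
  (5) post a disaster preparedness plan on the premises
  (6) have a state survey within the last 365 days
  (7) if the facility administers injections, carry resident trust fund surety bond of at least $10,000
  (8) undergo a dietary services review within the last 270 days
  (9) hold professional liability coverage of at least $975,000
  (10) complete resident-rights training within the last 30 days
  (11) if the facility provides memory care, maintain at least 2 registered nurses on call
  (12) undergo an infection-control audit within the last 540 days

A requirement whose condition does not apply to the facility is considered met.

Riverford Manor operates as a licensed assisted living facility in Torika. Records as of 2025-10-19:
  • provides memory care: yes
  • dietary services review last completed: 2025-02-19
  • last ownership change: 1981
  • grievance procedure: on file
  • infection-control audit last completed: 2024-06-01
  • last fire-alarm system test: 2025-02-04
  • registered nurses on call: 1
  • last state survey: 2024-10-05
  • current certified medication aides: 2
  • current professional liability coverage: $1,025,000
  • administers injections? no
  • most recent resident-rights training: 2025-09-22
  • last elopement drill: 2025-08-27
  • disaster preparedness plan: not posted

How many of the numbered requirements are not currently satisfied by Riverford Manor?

1. certified medication aides 2 < 3 → not met
2. grievance procedure present → met
3. fire-alarm system test 257 days ago vs limit 180 → not met
4. elopement drill 53 days ago vs limit 45 → not met
5. disaster preparedness plan absent → not met
6. state survey 379 days ago vs limit 365 → not met
7. condition 'administers injections' does not hold → requirement n/a → met
8. dietary services review 242 days ago vs limit 270 → met
9. professional liability coverage $1,025,000 ≥ $975,000 → met
10. resident-rights training 27 days ago vs limit 30 → met
11. condition 'provides memory care' holds; registered nurses on call 1 < 2 → not met
12. infection-control audit 505 days ago vs limit 540 → met
Not met: 6 of 12

6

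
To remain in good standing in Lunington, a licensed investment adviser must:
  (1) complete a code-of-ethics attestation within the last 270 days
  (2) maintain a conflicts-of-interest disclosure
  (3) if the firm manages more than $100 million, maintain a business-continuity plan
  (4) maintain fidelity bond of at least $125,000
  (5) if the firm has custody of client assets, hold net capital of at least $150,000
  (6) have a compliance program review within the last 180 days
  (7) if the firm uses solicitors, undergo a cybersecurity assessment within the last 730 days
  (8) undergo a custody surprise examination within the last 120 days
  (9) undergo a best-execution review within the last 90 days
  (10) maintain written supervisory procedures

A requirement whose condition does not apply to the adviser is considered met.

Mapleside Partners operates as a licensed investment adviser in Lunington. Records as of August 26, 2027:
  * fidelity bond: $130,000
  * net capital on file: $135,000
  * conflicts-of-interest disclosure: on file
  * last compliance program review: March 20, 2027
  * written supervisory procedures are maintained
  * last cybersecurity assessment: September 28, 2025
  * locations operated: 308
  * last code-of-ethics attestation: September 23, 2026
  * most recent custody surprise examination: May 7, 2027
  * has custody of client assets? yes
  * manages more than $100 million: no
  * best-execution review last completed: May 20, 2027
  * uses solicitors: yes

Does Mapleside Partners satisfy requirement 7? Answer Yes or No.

Yes

7. condition 'uses solicitors' holds; cybersecurity assessment 697 days ago vs limit 730 → met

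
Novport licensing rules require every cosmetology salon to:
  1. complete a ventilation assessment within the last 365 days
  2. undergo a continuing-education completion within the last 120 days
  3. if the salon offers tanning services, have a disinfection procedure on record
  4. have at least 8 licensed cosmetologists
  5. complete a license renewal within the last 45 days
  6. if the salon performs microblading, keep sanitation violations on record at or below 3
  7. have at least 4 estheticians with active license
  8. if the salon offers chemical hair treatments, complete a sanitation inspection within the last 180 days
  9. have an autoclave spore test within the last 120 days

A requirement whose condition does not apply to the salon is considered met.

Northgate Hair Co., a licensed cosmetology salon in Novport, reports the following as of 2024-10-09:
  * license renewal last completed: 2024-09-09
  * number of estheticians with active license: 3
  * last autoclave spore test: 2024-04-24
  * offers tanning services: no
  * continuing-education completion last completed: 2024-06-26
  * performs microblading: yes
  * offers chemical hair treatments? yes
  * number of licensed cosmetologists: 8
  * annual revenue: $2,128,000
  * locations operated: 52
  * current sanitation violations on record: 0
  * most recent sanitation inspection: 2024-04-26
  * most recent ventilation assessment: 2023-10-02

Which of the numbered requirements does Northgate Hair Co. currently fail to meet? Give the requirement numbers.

1, 7, 9

1. ventilation assessment 373 days ago vs limit 365 → not met
2. continuing-education completion 105 days ago vs limit 120 → met
3. condition 'offers tanning services' does not hold → requirement n/a → met
4. licensed cosmetologists 8 ≥ 8 → met
5. license renewal 30 days ago vs limit 45 → met
6. condition 'performs microblading' holds; sanitation violations on record 0 ≤ 3 → met
7. estheticians with active license 3 < 4 → not met
8. condition 'offers chemical hair treatments' holds; sanitation inspection 166 days ago vs limit 180 → met
9. autoclave spore test 168 days ago vs limit 120 → not met
Not met: 1, 7, 9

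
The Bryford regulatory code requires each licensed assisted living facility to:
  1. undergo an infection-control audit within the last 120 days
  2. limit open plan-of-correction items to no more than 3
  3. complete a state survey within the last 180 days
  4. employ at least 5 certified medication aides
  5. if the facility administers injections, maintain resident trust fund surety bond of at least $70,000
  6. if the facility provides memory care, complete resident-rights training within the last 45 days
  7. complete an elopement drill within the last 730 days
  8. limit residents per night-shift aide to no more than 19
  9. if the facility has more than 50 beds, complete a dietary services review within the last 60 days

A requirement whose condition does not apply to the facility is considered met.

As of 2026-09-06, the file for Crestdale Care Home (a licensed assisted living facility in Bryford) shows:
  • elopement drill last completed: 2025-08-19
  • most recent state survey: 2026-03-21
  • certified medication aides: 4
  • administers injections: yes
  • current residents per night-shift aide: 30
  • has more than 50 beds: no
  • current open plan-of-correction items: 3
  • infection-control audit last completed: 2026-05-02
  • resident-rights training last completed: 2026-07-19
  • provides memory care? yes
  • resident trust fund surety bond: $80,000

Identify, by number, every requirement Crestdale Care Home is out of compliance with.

1. infection-control audit 127 days ago vs limit 120 → not met
2. open plan-of-correction items 3 ≤ 3 → met
3. state survey 169 days ago vs limit 180 → met
4. certified medication aides 4 < 5 → not met
5. condition 'administers injections' holds; resident trust fund surety bond $80,000 ≥ $70,000 → met
6. condition 'provides memory care' holds; resident-rights training 49 days ago vs limit 45 → not met
7. elopement drill 383 days ago vs limit 730 → met
8. residents per night-shift aide 30 > 19 → not met
9. condition 'has more than 50 beds' does not hold → requirement n/a → met
Not met: 1, 4, 6, 8

1, 4, 6, 8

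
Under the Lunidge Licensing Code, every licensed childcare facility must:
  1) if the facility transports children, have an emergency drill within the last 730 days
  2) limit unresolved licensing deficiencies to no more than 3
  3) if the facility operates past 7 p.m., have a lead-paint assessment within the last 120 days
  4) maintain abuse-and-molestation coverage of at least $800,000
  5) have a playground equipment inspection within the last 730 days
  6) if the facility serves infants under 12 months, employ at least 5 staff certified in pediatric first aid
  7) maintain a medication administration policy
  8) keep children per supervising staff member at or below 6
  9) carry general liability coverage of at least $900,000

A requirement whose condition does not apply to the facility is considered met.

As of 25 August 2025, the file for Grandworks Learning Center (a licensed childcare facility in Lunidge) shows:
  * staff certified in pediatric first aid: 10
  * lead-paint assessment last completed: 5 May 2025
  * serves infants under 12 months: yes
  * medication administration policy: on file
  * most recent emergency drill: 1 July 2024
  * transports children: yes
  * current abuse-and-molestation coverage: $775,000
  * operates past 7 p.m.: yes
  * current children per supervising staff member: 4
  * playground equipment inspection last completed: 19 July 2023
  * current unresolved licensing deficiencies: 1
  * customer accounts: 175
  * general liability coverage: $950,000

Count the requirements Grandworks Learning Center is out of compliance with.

1. condition 'transports children' holds; emergency drill 420 days ago vs limit 730 → met
2. unresolved licensing deficiencies 1 ≤ 3 → met
3. condition 'operates past 7 p.m.' holds; lead-paint assessment 112 days ago vs limit 120 → met
4. abuse-and-molestation coverage $775,000 < $800,000 → not met
5. playground equipment inspection 768 days ago vs limit 730 → not met
6. condition 'serves infants under 12 months' holds; staff certified in pediatric first aid 10 ≥ 5 → met
7. medication administration policy present → met
8. children per supervising staff member 4 ≤ 6 → met
9. general liability coverage $950,000 ≥ $900,000 → met
Not met: 2 of 9

2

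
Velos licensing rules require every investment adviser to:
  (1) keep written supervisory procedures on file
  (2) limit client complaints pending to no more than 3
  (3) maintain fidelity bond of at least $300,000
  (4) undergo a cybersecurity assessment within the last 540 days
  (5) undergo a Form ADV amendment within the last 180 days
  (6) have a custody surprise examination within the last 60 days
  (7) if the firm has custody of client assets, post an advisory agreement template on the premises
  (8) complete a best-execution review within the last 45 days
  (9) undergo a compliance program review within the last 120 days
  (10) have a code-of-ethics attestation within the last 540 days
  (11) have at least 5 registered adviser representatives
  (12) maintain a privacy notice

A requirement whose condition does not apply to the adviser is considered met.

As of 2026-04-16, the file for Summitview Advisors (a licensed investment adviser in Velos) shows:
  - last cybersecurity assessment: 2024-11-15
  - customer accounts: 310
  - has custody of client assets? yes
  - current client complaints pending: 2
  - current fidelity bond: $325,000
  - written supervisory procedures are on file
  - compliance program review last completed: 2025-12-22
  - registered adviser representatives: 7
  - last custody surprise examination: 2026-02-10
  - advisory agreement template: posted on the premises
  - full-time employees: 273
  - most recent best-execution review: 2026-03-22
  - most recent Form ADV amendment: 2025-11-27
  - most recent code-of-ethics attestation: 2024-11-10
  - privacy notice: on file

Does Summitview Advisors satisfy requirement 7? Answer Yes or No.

7. condition 'has custody of client assets' holds; advisory agreement template present → met

Yes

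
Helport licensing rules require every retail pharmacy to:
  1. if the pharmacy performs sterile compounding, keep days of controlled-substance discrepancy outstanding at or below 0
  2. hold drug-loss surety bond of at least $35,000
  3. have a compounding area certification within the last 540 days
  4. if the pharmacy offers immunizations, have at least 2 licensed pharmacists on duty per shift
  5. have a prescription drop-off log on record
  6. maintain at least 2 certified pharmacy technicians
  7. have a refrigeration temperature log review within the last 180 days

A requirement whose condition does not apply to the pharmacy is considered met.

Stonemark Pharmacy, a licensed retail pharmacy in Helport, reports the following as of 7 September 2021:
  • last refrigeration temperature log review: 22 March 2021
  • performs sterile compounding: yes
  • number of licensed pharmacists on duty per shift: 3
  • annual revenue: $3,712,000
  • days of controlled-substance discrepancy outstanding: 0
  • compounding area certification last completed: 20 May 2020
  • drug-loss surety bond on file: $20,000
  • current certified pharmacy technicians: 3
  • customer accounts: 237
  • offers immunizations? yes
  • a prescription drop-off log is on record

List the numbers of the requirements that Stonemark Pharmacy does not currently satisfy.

1. condition 'performs sterile compounding' holds; days of controlled-substance discrepancy outstanding 0 ≤ 0 → met
2. drug-loss surety bond $20,000 < $35,000 → not met
3. compounding area certification 475 days ago vs limit 540 → met
4. condition 'offers immunizations' holds; licensed pharmacists on duty per shift 3 ≥ 2 → met
5. prescription drop-off log present → met
6. certified pharmacy technicians 3 ≥ 2 → met
7. refrigeration temperature log review 169 days ago vs limit 180 → met
Not met: 2

2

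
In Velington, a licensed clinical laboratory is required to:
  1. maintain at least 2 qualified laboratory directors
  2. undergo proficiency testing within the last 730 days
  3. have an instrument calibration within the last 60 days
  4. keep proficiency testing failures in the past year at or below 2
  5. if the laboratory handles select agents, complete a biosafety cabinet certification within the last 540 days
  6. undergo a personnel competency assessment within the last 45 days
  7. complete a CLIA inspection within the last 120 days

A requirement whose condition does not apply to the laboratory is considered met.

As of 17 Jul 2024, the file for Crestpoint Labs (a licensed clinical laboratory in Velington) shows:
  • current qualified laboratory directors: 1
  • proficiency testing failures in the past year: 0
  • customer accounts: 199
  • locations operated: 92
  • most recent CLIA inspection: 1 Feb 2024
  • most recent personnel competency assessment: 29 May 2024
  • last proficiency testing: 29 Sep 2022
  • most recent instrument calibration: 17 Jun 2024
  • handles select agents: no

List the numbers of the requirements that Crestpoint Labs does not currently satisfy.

1, 6, 7

1. qualified laboratory directors 1 < 2 → not met
2. proficiency testing 657 days ago vs limit 730 → met
3. instrument calibration 30 days ago vs limit 60 → met
4. proficiency testing failures in the past year 0 ≤ 2 → met
5. condition 'handles select agents' does not hold → requirement n/a → met
6. personnel competency assessment 49 days ago vs limit 45 → not met
7. CLIA inspection 167 days ago vs limit 120 → not met
Not met: 1, 6, 7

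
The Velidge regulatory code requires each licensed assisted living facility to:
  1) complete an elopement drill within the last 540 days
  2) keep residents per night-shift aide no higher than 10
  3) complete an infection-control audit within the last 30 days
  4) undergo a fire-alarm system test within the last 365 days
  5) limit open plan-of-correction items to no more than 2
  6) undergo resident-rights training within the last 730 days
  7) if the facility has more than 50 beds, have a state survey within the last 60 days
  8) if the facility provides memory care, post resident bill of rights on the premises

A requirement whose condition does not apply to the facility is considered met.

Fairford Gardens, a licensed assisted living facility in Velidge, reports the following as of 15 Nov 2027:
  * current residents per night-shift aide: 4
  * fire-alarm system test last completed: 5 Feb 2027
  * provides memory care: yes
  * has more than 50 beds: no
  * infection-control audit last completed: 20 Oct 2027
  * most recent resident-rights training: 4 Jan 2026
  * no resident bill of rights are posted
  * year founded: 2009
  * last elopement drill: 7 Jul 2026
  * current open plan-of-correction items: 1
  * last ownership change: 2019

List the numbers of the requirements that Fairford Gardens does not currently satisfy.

1. elopement drill 496 days ago vs limit 540 → met
2. residents per night-shift aide 4 ≤ 10 → met
3. infection-control audit 26 days ago vs limit 30 → met
4. fire-alarm system test 283 days ago vs limit 365 → met
5. open plan-of-correction items 1 ≤ 2 → met
6. resident-rights training 680 days ago vs limit 730 → met
7. condition 'has more than 50 beds' does not hold → requirement n/a → met
8. condition 'provides memory care' holds; resident bill of rights absent → not met
Not met: 8

8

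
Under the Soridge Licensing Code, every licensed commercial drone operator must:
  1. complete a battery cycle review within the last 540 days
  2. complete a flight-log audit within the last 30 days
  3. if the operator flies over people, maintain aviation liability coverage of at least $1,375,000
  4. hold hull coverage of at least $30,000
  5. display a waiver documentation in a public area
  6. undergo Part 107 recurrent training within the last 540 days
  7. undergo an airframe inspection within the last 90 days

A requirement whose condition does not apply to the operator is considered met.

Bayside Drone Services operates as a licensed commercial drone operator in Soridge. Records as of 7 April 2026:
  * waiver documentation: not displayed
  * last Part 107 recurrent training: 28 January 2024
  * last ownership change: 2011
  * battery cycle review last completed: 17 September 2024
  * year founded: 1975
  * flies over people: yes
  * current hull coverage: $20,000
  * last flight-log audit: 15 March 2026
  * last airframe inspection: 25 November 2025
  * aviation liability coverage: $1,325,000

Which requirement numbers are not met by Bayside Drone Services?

1. battery cycle review 567 days ago vs limit 540 → not met
2. flight-log audit 23 days ago vs limit 30 → met
3. condition 'flies over people' holds; aviation liability coverage $1,325,000 < $1,375,000 → not met
4. hull coverage $20,000 < $30,000 → not met
5. waiver documentation absent → not met
6. Part 107 recurrent training 800 days ago vs limit 540 → not met
7. airframe inspection 133 days ago vs limit 90 → not met
Not met: 1, 3, 4, 5, 6, 7

1, 3, 4, 5, 6, 7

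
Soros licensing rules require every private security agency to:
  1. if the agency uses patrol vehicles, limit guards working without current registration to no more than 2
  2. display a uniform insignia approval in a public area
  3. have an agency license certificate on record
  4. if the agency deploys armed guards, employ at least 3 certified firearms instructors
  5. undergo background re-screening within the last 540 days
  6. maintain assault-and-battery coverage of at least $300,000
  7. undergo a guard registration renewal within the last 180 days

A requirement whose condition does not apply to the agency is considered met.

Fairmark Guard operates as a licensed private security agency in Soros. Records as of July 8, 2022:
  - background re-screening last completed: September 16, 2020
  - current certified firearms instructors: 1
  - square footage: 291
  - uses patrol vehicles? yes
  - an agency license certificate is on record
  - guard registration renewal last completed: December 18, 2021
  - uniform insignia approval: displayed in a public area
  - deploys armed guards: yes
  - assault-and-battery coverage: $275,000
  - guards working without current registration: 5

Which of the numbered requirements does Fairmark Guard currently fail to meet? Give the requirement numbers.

1, 4, 5, 6, 7

1. condition 'uses patrol vehicles' holds; guards working without current registration 5 > 2 → not met
2. uniform insignia approval present → met
3. agency license certificate present → met
4. condition 'deploys armed guards' holds; certified firearms instructors 1 < 3 → not met
5. background re-screening 660 days ago vs limit 540 → not met
6. assault-and-battery coverage $275,000 < $300,000 → not met
7. guard registration renewal 202 days ago vs limit 180 → not met
Not met: 1, 4, 5, 6, 7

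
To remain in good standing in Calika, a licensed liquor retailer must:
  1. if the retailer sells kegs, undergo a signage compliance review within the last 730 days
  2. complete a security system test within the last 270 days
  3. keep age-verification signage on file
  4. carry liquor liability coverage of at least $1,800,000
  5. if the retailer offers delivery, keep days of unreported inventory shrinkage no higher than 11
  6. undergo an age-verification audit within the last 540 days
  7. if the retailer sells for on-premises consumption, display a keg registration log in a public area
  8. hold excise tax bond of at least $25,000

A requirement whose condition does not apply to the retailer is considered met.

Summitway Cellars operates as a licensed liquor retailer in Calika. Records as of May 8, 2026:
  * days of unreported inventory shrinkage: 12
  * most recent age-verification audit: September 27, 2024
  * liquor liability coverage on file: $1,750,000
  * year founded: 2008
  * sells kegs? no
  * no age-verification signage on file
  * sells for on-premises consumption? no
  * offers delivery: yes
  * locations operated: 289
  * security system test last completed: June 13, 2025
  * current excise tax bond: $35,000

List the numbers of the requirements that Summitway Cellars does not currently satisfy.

1. condition 'sells kegs' does not hold → requirement n/a → met
2. security system test 329 days ago vs limit 270 → not met
3. age-verification signage absent → not met
4. liquor liability coverage $1,750,000 < $1,800,000 → not met
5. condition 'offers delivery' holds; days of unreported inventory shrinkage 12 > 11 → not met
6. age-verification audit 588 days ago vs limit 540 → not met
7. condition 'sells for on-premises consumption' does not hold → requirement n/a → met
8. excise tax bond $35,000 ≥ $25,000 → met
Not met: 2, 3, 4, 5, 6

2, 3, 4, 5, 6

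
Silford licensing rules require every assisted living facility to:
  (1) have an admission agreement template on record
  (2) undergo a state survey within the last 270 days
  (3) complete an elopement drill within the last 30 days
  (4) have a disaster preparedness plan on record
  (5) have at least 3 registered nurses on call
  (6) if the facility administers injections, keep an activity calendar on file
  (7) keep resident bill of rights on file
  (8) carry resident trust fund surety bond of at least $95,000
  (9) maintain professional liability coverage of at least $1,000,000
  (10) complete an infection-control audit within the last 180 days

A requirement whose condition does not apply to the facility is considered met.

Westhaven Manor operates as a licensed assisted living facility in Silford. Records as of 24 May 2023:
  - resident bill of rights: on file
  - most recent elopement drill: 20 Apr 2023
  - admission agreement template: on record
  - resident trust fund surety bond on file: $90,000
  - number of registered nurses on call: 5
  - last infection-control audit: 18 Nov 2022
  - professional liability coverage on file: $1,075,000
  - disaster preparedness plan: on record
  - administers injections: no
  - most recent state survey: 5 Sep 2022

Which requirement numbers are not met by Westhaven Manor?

1. admission agreement template present → met
2. state survey 261 days ago vs limit 270 → met
3. elopement drill 34 days ago vs limit 30 → not met
4. disaster preparedness plan present → met
5. registered nurses on call 5 ≥ 3 → met
6. condition 'administers injections' does not hold → requirement n/a → met
7. resident bill of rights present → met
8. resident trust fund surety bond $90,000 < $95,000 → not met
9. professional liability coverage $1,075,000 ≥ $1,000,000 → met
10. infection-control audit 187 days ago vs limit 180 → not met
Not met: 3, 8, 10

3, 8, 10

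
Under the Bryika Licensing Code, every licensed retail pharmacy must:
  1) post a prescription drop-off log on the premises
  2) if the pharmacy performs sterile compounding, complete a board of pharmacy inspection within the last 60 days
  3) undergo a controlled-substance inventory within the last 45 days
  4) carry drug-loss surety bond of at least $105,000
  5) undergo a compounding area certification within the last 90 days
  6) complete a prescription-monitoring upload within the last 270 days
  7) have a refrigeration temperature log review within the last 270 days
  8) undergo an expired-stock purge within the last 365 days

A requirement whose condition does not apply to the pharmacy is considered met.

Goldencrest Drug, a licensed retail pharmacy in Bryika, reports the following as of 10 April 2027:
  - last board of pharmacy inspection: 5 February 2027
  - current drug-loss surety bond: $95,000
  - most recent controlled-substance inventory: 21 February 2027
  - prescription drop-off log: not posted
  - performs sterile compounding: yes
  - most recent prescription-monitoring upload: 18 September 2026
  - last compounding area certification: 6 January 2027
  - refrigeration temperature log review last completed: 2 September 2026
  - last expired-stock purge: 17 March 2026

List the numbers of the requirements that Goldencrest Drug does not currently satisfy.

1. prescription drop-off log absent → not met
2. condition 'performs sterile compounding' holds; board of pharmacy inspection 64 days ago vs limit 60 → not met
3. controlled-substance inventory 48 days ago vs limit 45 → not met
4. drug-loss surety bond $95,000 < $105,000 → not met
5. compounding area certification 94 days ago vs limit 90 → not met
6. prescription-monitoring upload 204 days ago vs limit 270 → met
7. refrigeration temperature log review 220 days ago vs limit 270 → met
8. expired-stock purge 389 days ago vs limit 365 → not met
Not met: 1, 2, 3, 4, 5, 8

1, 2, 3, 4, 5, 8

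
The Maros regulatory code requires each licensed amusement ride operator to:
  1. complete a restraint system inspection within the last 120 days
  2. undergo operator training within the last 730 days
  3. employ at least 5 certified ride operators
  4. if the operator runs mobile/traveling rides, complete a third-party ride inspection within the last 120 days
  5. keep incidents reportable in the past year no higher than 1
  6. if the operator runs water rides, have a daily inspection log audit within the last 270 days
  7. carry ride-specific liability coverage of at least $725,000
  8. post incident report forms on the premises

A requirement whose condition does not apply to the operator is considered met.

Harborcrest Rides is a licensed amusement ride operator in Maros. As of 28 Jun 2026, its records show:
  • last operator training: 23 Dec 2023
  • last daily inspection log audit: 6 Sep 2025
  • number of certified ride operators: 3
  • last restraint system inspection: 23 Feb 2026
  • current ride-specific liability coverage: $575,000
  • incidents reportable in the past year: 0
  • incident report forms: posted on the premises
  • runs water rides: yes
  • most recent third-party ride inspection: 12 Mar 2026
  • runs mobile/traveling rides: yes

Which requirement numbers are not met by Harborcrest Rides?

1, 2, 3, 6, 7

1. restraint system inspection 125 days ago vs limit 120 → not met
2. operator training 918 days ago vs limit 730 → not met
3. certified ride operators 3 < 5 → not met
4. condition 'runs mobile/traveling rides' holds; third-party ride inspection 108 days ago vs limit 120 → met
5. incidents reportable in the past year 0 ≤ 1 → met
6. condition 'runs water rides' holds; daily inspection log audit 295 days ago vs limit 270 → not met
7. ride-specific liability coverage $575,000 < $725,000 → not met
8. incident report forms present → met
Not met: 1, 2, 3, 6, 7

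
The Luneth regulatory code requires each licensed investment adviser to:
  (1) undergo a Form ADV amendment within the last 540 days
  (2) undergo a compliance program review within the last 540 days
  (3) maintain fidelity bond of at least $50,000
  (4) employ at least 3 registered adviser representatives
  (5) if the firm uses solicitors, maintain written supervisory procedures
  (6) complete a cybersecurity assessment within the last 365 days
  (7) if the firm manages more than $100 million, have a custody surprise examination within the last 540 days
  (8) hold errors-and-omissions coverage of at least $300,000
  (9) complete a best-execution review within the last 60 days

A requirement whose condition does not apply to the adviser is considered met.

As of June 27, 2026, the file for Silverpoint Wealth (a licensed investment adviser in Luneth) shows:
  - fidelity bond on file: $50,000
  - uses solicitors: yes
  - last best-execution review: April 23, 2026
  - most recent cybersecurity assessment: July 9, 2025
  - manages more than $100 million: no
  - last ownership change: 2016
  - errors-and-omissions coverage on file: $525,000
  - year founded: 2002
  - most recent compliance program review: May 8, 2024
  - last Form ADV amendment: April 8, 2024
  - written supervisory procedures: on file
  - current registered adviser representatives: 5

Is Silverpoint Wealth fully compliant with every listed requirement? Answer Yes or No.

1. Form ADV amendment 810 days ago vs limit 540 → not met
2. compliance program review 780 days ago vs limit 540 → not met
3. fidelity bond $50,000 ≥ $50,000 → met
4. registered adviser representatives 5 ≥ 3 → met
5. condition 'uses solicitors' holds; written supervisory procedures present → met
6. cybersecurity assessment 353 days ago vs limit 365 → met
7. condition 'manages more than $100 million' does not hold → requirement n/a → met
8. errors-and-omissions coverage $525,000 ≥ $300,000 → met
9. best-execution review 65 days ago vs limit 60 → not met
Not met: 1, 2, 9

No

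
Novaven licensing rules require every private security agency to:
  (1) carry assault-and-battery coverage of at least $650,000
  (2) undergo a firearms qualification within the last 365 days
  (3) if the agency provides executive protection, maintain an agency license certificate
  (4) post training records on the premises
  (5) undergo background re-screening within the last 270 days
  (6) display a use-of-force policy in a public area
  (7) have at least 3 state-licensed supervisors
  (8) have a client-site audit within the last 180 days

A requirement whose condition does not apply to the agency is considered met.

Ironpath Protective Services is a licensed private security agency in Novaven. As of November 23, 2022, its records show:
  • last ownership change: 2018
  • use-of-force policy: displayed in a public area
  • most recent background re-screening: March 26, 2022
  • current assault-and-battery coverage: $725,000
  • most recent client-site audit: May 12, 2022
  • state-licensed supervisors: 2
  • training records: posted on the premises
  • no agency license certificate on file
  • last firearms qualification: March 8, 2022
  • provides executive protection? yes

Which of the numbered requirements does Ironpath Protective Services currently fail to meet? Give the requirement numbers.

3, 7, 8

1. assault-and-battery coverage $725,000 ≥ $650,000 → met
2. firearms qualification 260 days ago vs limit 365 → met
3. condition 'provides executive protection' holds; agency license certificate absent → not met
4. training records present → met
5. background re-screening 242 days ago vs limit 270 → met
6. use-of-force policy present → met
7. state-licensed supervisors 2 < 3 → not met
8. client-site audit 195 days ago vs limit 180 → not met
Not met: 3, 7, 8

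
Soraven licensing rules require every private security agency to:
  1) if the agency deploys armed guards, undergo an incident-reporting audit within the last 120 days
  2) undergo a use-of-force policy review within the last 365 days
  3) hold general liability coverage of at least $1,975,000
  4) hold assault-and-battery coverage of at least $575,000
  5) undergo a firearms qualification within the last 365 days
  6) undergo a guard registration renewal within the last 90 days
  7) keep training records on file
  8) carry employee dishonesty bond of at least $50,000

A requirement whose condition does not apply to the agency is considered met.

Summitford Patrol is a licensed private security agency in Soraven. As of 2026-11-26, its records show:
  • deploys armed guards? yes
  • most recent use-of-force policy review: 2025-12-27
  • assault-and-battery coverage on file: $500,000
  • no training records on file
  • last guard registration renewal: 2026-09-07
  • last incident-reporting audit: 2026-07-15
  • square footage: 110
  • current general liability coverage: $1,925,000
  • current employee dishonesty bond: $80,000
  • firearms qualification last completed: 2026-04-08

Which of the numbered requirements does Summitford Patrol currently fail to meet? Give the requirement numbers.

1. condition 'deploys armed guards' holds; incident-reporting audit 134 days ago vs limit 120 → not met
2. use-of-force policy review 334 days ago vs limit 365 → met
3. general liability coverage $1,925,000 < $1,975,000 → not met
4. assault-and-battery coverage $500,000 < $575,000 → not met
5. firearms qualification 232 days ago vs limit 365 → met
6. guard registration renewal 80 days ago vs limit 90 → met
7. training records absent → not met
8. employee dishonesty bond $80,000 ≥ $50,000 → met
Not met: 1, 3, 4, 7

1, 3, 4, 7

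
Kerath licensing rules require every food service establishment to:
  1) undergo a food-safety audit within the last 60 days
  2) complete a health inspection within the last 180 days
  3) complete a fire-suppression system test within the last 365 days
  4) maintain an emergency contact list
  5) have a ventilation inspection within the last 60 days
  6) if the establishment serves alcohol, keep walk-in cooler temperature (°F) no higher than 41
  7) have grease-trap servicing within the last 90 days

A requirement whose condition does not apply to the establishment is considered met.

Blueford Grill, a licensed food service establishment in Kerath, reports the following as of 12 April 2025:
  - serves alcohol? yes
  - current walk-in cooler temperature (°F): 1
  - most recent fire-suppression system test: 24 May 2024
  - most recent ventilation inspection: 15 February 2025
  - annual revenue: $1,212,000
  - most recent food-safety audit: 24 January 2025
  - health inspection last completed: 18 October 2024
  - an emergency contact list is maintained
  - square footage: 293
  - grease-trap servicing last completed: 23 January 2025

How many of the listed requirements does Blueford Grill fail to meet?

1. food-safety audit 78 days ago vs limit 60 → not met
2. health inspection 176 days ago vs limit 180 → met
3. fire-suppression system test 323 days ago vs limit 365 → met
4. emergency contact list present → met
5. ventilation inspection 56 days ago vs limit 60 → met
6. condition 'serves alcohol' holds; walk-in cooler temperature (°F) 1 ≤ 41 → met
7. grease-trap servicing 79 days ago vs limit 90 → met
Not met: 1 of 7

1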